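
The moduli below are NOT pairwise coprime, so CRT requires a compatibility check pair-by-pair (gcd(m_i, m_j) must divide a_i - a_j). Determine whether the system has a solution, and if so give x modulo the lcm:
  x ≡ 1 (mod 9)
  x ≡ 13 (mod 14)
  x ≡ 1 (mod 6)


Moduli 9, 14, 6 are not pairwise coprime, so CRT works modulo lcm(m_i) when all pairwise compatibility conditions hold.
Pairwise compatibility: gcd(m_i, m_j) must divide a_i - a_j for every pair.
Merge one congruence at a time:
  Start: x ≡ 1 (mod 9).
  Combine with x ≡ 13 (mod 14): gcd(9, 14) = 1; 13 - 1 = 12, which IS divisible by 1, so compatible.
    Write x = 1 + 9·t and substitute into x ≡ 13 (mod 14): 9·t ≡ 13 − 1 = 12 (mod 14).
    The inverse of 9 mod 14 is 11 (since 9·11 = 99 = 7·14 + 1), so t ≡ 11·12 = 132 ≡ 6 (mod 14).
    Then x = 1 + 9·6 = 55, valid modulo lcm(9, 14) = 126: x ≡ 55 (mod 126).
  Combine with x ≡ 1 (mod 6): gcd(126, 6) = 6; 1 - 55 = -54, which IS divisible by 6, so compatible.
    Write x = 55 + 126·t and substitute into x ≡ 1 (mod 6): 126·t ≡ 1 − 55 = -54 (mod 6).
    Divide the congruence (and modulus) by g = 6: 21·t ≡ -9 (mod 1).
    Modulo 1 every t works; take t = 0.
    Then x = 55 + 126·0 = 55, valid modulo lcm(126, 6) = 126: x ≡ 55 (mod 126).
Verify: 55 mod 9 = 1, 55 mod 14 = 13, 55 mod 6 = 1.

x ≡ 55 (mod 126).


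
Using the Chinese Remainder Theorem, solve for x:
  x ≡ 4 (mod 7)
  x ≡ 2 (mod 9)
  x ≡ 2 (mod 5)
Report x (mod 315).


Moduli 7, 9, 5 are pairwise coprime; by CRT there is a unique solution modulo M = 7 · 9 · 5 = 315.
Solve pairwise, accumulating the modulus:
  Start with x ≡ 4 (mod 7).
  Combine with x ≡ 2 (mod 9): since gcd(7, 9) = 1, we get a unique residue mod 63.
    Write x = 4 + 7·t and substitute into x ≡ 2 (mod 9): 7·t ≡ 2 − 4 = -2 (mod 9).
    Reduce coefficients mod 9: 7·t ≡ 7 (mod 9).
    The inverse of 7 mod 9 is 4 (since 7·4 = 28 = 3·9 + 1), so t ≡ 4·7 = 28 ≡ 1 (mod 9).
    Then x = 4 + 7·1 = 11, valid modulo lcm(7, 9) = 63: x ≡ 11 (mod 63).
  Combine with x ≡ 2 (mod 5): since gcd(63, 5) = 1, we get a unique residue mod 315.
    Write x = 11 + 63·t and substitute into x ≡ 2 (mod 5): 63·t ≡ 2 − 11 = -9 (mod 5).
    Reduce coefficients mod 5: 3·t ≡ 1 (mod 5).
    The inverse of 3 mod 5 is 2 (since 3·2 = 6 = 1·5 + 1), so t ≡ 2·1 = 2 ≡ 2 (mod 5).
    Then x = 11 + 63·2 = 137, valid modulo lcm(63, 5) = 315: x ≡ 137 (mod 315).
Verify: 137 mod 7 = 4 ✓, 137 mod 9 = 2 ✓, 137 mod 5 = 2 ✓.

x ≡ 137 (mod 315).


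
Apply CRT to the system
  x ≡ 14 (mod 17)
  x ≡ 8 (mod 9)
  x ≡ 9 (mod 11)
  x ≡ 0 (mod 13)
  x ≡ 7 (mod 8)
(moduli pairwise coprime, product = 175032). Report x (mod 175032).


Product of moduli M = 17 · 9 · 11 · 13 · 8 = 175032.
Merge one congruence at a time:
  Start: x ≡ 14 (mod 17).
  Combine with x ≡ 8 (mod 9); new modulus lcm = 153.
    Write x = 14 + 17·t and substitute into x ≡ 8 (mod 9): 17·t ≡ 8 − 14 = -6 (mod 9).
    Reduce coefficients mod 9: 8·t ≡ 3 (mod 9).
    The inverse of 8 mod 9 is 8 (since 8·8 = 64 = 7·9 + 1), so t ≡ 8·3 = 24 ≡ 6 (mod 9).
    Then x = 14 + 17·6 = 116, valid modulo lcm(17, 9) = 153: x ≡ 116 (mod 153).
  Combine with x ≡ 9 (mod 11); new modulus lcm = 1683.
    Write x = 116 + 153·t and substitute into x ≡ 9 (mod 11): 153·t ≡ 9 − 116 = -107 (mod 11).
    Reduce coefficients mod 11: 10·t ≡ 3 (mod 11).
    The inverse of 10 mod 11 is 10 (since 10·10 = 100 = 9·11 + 1), so t ≡ 10·3 = 30 ≡ 8 (mod 11).
    Then x = 116 + 153·8 = 1340, valid modulo lcm(153, 11) = 1683: x ≡ 1340 (mod 1683).
  Combine with x ≡ 0 (mod 13); new modulus lcm = 21879.
    Write x = 1340 + 1683·t and substitute into x ≡ 0 (mod 13): 1683·t ≡ 0 − 1340 = -1340 (mod 13).
    Reduce coefficients mod 13: 6·t ≡ 12 (mod 13).
    The inverse of 6 mod 13 is 11 (since 6·11 = 66 = 5·13 + 1), so t ≡ 11·12 = 132 ≡ 2 (mod 13).
    Then x = 1340 + 1683·2 = 4706, valid modulo lcm(1683, 13) = 21879: x ≡ 4706 (mod 21879).
  Combine with x ≡ 7 (mod 8); new modulus lcm = 175032.
    Write x = 4706 + 21879·t and substitute into x ≡ 7 (mod 8): 21879·t ≡ 7 − 4706 = -4699 (mod 8).
    Reduce coefficients mod 8: 7·t ≡ 5 (mod 8).
    The inverse of 7 mod 8 is 7 (since 7·7 = 49 = 6·8 + 1), so t ≡ 7·5 = 35 ≡ 3 (mod 8).
    Then x = 4706 + 21879·3 = 70343, valid modulo lcm(21879, 8) = 175032: x ≡ 70343 (mod 175032).
Verify against each original: 70343 mod 17 = 14, 70343 mod 9 = 8, 70343 mod 11 = 9, 70343 mod 13 = 0, 70343 mod 8 = 7.

x ≡ 70343 (mod 175032).


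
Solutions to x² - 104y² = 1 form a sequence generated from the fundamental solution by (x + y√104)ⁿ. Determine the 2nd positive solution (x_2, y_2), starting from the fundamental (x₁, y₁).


Step 1: Find the fundamental solution (x₁, y₁) of x² - 104y² = 1.
  Expand √104 as a continued fraction. a₀ = ⌊√104⌋ = 10; iterate m_{k+1} = d_k·a_k − m_k, d_{k+1} = (104 − m_{k+1}²)/d_k, a_{k+1} = ⌊(a₀ + m_{k+1})/d_{k+1}⌋ (starting m₀ = 0, d₀ = 1), with convergents p_k = a_k·p_{k-1} + p_{k-2}, q_k = a_k·q_{k-1} + q_{k-2} (p₋₁ = 1, q₋₁ = 0):
  k = 0: a₀ = 10; p₀/q₀ = 10/1; p₀² − 104·q₀² = 100 − 104 = -4.
  k = 1: m = 10, d = 4, a = ⌊(10 + 10)/4⌋ = 5; p/q = (5·10 + 1)/(5·1 + 0) = 51/5; p² − 104·q² = 2601 − 2600 = 1.
  The first convergent with p² − 104·q² = 1 gives the fundamental solution (x₁, y₁) = (51, 5).
Step 2: Apply the recurrence (x_{n+1}, y_{n+1}) = (x₁x_n + 104y₁y_n, x₁y_n + y₁x_n) repeatedly.
  From (x_1, y_1) = (51, 5): x_2 = 51·51 + 104·5·5 = 5201; y_2 = 51·5 + 5·51 = 510.
Step 3: Verify x_2² - 104·y_2² = 27050401 - 27050400 = 1 (should be 1). ✓

(x_1, y_1) = (51, 5); (x_2, y_2) = (5201, 510).


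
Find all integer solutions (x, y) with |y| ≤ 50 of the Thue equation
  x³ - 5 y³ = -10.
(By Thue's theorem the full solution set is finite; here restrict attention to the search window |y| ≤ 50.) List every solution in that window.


The equation is x³ - 5y³ = -10. For fixed y, x³ = 5·y³ − 10, so a solution requires the RHS to be a perfect cube.
Strategy: iterate y from -50 to 50, compute RHS = 5·y³ − 10, and check whether it is a (positive or negative) perfect cube.
Check small values of y:
  y = 0: RHS = -10 is not a perfect cube.
  y = 1: RHS = -5 is not a perfect cube.
  y = -1: RHS = -15 is not a perfect cube.
  y = 2: RHS = 30 is not a perfect cube.
  y = -2: RHS = -50 is not a perfect cube.
  y = 3: RHS = 125 = (5)³ ⇒ x = 5 works.
  y = -3: RHS = -145 is not a perfect cube.
Continuing the search up to |y| = 50 finds no further solutions beyond those listed.
Collected solutions: (5, 3).

Solutions (with |y| ≤ 50): (5, 3).


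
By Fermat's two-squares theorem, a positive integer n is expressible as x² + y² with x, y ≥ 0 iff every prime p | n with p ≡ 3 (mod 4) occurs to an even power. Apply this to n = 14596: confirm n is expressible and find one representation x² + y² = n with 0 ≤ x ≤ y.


Step 1: Factor n = 14596 = 2^2 · 41 · 89.
Step 2: Check the mod-4 condition on each prime factor: 2 = 2 (special); 41 ≡ 1 (mod 4), exponent 1; 89 ≡ 1 (mod 4), exponent 1.
All primes ≡ 3 (mod 4) appear to even exponent (or don't appear), so by the two-squares theorem n IS expressible as a sum of two squares.
Step 3: Build a representation. Group n = k² · m with k = 2 and m = 41 · 89 = 3649 (a product of primes ≡ 1 (mod 4)); a representation of m scales to one of n via (k·x)² + (k·y)² = k²(x² + y²). Each prime p ≡ 1 (mod 4) is itself a sum of two squares; find a² by testing p − a² for a perfect square:
  41: 41 − 1² = 40, 41 − 2² = 37, 41 − 3² = 32, 41 − 4² = 25 = 5² ⇒ 41 = 4² + 5².
  89: 89 − 1² = 88, 89 − 2² = 85, 89 − 3² = 80, 89 − 4² = 73, 89 − 5² = 64 = 8² ⇒ 89 = 5² + 8².
  Combine using the Brahmagupta–Fibonacci identity (a² + b²)(c² + d²) = (ac − bd)² + (ad + bc)² = (ac + bd)² + (ad − bc)²:
  41 · 89 = 3649: from (4² + 5²)(5² + 8²), take (4·5 − 5·8, 4·8 + 5·5) = (20 − 40, 32 + 25) = (-20, 57); dropping signs (only squares matter) gives (20, 57); check 20² + 57² = 400 + 3249 = 3649 ✓.
  Scale by k = 2: (2·20, 2·57) = (40, 114).
Step 4: Order so x ≤ y and verify: 40² + 114² = 1600 + 12996 = 14596 = n. ✓

n = 14596 = 40² + 114² (one valid representation with x ≤ y).


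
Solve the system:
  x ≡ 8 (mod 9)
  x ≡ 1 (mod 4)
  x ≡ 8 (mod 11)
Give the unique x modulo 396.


Moduli 9, 4, 11 are pairwise coprime; by CRT there is a unique solution modulo M = 9 · 4 · 11 = 396.
Solve pairwise, accumulating the modulus:
  Start with x ≡ 8 (mod 9).
  Combine with x ≡ 1 (mod 4): since gcd(9, 4) = 1, we get a unique residue mod 36.
    Write x = 8 + 9·t and substitute into x ≡ 1 (mod 4): 9·t ≡ 1 − 8 = -7 (mod 4).
    Reduce coefficients mod 4: 1·t ≡ 1 (mod 4).
    So t ≡ 1 (mod 4).
    Then x = 8 + 9·1 = 17, valid modulo lcm(9, 4) = 36: x ≡ 17 (mod 36).
  Combine with x ≡ 8 (mod 11): since gcd(36, 11) = 1, we get a unique residue mod 396.
    Write x = 17 + 36·t and substitute into x ≡ 8 (mod 11): 36·t ≡ 8 − 17 = -9 (mod 11).
    Reduce coefficients mod 11: 3·t ≡ 2 (mod 11).
    The inverse of 3 mod 11 is 4 (since 3·4 = 12 = 1·11 + 1), so t ≡ 4·2 = 8 ≡ 8 (mod 11).
    Then x = 17 + 36·8 = 305, valid modulo lcm(36, 11) = 396: x ≡ 305 (mod 396).
Verify: 305 mod 9 = 8 ✓, 305 mod 4 = 1 ✓, 305 mod 11 = 8 ✓.

x ≡ 305 (mod 396).


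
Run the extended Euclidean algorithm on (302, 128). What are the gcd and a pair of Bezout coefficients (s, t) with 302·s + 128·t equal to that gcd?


Euclidean algorithm on (302, 128) — divide until remainder is 0:
  302 = 2 · 128 + 46
  128 = 2 · 46 + 36
  46 = 1 · 36 + 10
  36 = 3 · 10 + 6
  10 = 1 · 6 + 4
  6 = 1 · 4 + 2
  4 = 2 · 2 + 0
gcd(302, 128) = 2.
Track Bezout coefficients alongside the remainders: start with r₀ = 302 = a·1 + b·0 (s = 1, t = 0) and r₁ = 128 = a·0 + b·1 (s = 0, t = 1); each new remainder r_{k+1} = r_{k-1} − q_k·r_k inherits s_{k+1} = s_{k-1} − q_k·s_k, t_{k+1} = t_{k-1} − q_k·t_k, so r_k = a·s_k + b·t_k at every step:
  q = 2: r = 46, s = 1 − 2·0 = 1, t = 0 − 2·1 = -2  (check: 302·1 + 128·(-2) = 46)
  q = 2: r = 36, s = 0 − 2·1 = -2, t = 1 − 2·(-2) = 5  (check: 302·(-2) + 128·5 = 36)
  q = 1: r = 10, s = 1 − 1·(-2) = 3, t = -2 − 1·5 = -7  (check: 302·3 + 128·(-7) = 10)
  q = 3: r = 6, s = -2 − 3·3 = -11, t = 5 − 3·(-7) = 26  (check: 302·(-11) + 128·26 = 6)
  q = 1: r = 4, s = 3 − 1·(-11) = 14, t = -7 − 1·26 = -33  (check: 302·14 + 128·(-33) = 4)
  q = 1: r = 2, s = -11 − 1·14 = -25, t = 26 − 1·(-33) = 59  (check: 302·(-25) + 128·59 = 2)
The row with r = 2 (the gcd) gives the Bezout coefficients s = -25, t = 59.
Result: 302 · (-25) + 128 · (59) = 2.

gcd(302, 128) = 2; s = -25, t = 59 (check: 302·(-25) + 128·59 = 2).


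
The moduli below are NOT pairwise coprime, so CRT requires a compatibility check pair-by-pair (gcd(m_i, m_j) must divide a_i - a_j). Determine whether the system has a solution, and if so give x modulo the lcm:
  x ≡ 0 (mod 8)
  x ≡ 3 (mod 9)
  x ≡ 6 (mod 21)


Moduli 8, 9, 21 are not pairwise coprime, so CRT works modulo lcm(m_i) when all pairwise compatibility conditions hold.
Pairwise compatibility: gcd(m_i, m_j) must divide a_i - a_j for every pair.
Merge one congruence at a time:
  Start: x ≡ 0 (mod 8).
  Combine with x ≡ 3 (mod 9): gcd(8, 9) = 1; 3 - 0 = 3, which IS divisible by 1, so compatible.
    Write x = 0 + 8·t and substitute into x ≡ 3 (mod 9): 8·t ≡ 3 − 0 = 3 (mod 9).
    The inverse of 8 mod 9 is 8 (since 8·8 = 64 = 7·9 + 1), so t ≡ 8·3 = 24 ≡ 6 (mod 9).
    Then x = 0 + 8·6 = 48, valid modulo lcm(8, 9) = 72: x ≡ 48 (mod 72).
  Combine with x ≡ 6 (mod 21): gcd(72, 21) = 3; 6 - 48 = -42, which IS divisible by 3, so compatible.
    Write x = 48 + 72·t and substitute into x ≡ 6 (mod 21): 72·t ≡ 6 − 48 = -42 (mod 21).
    Divide the congruence (and modulus) by g = 3: 24·t ≡ -14 (mod 7).
    Reduce coefficients mod 7: 3·t ≡ 0 (mod 7).
    The inverse of 3 mod 7 is 5 (since 3·5 = 15 = 2·7 + 1), so t ≡ 5·0 = 0 ≡ 0 (mod 7).
    Then x = 48 + 72·0 = 48, valid modulo lcm(72, 21) = 504: x ≡ 48 (mod 504).
Verify: 48 mod 8 = 0, 48 mod 9 = 3, 48 mod 21 = 6.

x ≡ 48 (mod 504).


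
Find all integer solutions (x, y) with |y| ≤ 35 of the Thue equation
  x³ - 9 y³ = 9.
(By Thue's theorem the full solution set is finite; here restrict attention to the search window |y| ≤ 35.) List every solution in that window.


The equation is x³ - 9y³ = 9. For fixed y, x³ = 9·y³ + 9, so a solution requires the RHS to be a perfect cube.
Strategy: iterate y from -35 to 35, compute RHS = 9·y³ + 9, and check whether it is a (positive or negative) perfect cube.
Check small values of y:
  y = 0: RHS = 9 is not a perfect cube.
  y = 1: RHS = 18 is not a perfect cube.
  y = -1: RHS = 0 = (0)³ ⇒ x = 0 works.
  y = 2: RHS = 81 is not a perfect cube.
  y = -2: RHS = -63 is not a perfect cube.
  y = 3: RHS = 252 is not a perfect cube.
  y = -3: RHS = -234 is not a perfect cube.
Continuing the search up to |y| = 35 finds no further solutions beyond those listed.
Collected solutions: (0, -1).

Solutions (with |y| ≤ 35): (0, -1).


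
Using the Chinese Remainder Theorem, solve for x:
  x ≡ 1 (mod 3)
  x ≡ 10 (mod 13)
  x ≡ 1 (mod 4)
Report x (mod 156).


Moduli 3, 13, 4 are pairwise coprime; by CRT there is a unique solution modulo M = 3 · 13 · 4 = 156.
Solve pairwise, accumulating the modulus:
  Start with x ≡ 1 (mod 3).
  Combine with x ≡ 10 (mod 13): since gcd(3, 13) = 1, we get a unique residue mod 39.
    Write x = 1 + 3·t and substitute into x ≡ 10 (mod 13): 3·t ≡ 10 − 1 = 9 (mod 13).
    The inverse of 3 mod 13 is 9 (since 3·9 = 27 = 2·13 + 1), so t ≡ 9·9 = 81 ≡ 3 (mod 13).
    Then x = 1 + 3·3 = 10, valid modulo lcm(3, 13) = 39: x ≡ 10 (mod 39).
  Combine with x ≡ 1 (mod 4): since gcd(39, 4) = 1, we get a unique residue mod 156.
    Write x = 10 + 39·t and substitute into x ≡ 1 (mod 4): 39·t ≡ 1 − 10 = -9 (mod 4).
    Reduce coefficients mod 4: 3·t ≡ 3 (mod 4).
    The inverse of 3 mod 4 is 3 (since 3·3 = 9 = 2·4 + 1), so t ≡ 3·3 = 9 ≡ 1 (mod 4).
    Then x = 10 + 39·1 = 49, valid modulo lcm(39, 4) = 156: x ≡ 49 (mod 156).
Verify: 49 mod 3 = 1 ✓, 49 mod 13 = 10 ✓, 49 mod 4 = 1 ✓.

x ≡ 49 (mod 156).


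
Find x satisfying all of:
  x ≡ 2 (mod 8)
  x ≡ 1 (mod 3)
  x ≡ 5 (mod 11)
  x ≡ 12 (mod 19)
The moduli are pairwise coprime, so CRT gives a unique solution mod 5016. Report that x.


Product of moduli M = 8 · 3 · 11 · 19 = 5016.
Merge one congruence at a time:
  Start: x ≡ 2 (mod 8).
  Combine with x ≡ 1 (mod 3); new modulus lcm = 24.
    Write x = 2 + 8·t and substitute into x ≡ 1 (mod 3): 8·t ≡ 1 − 2 = -1 (mod 3).
    Reduce coefficients mod 3: 2·t ≡ 2 (mod 3).
    The inverse of 2 mod 3 is 2 (since 2·2 = 4 = 1·3 + 1), so t ≡ 2·2 = 4 ≡ 1 (mod 3).
    Then x = 2 + 8·1 = 10, valid modulo lcm(8, 3) = 24: x ≡ 10 (mod 24).
  Combine with x ≡ 5 (mod 11); new modulus lcm = 264.
    Write x = 10 + 24·t and substitute into x ≡ 5 (mod 11): 24·t ≡ 5 − 10 = -5 (mod 11).
    Reduce coefficients mod 11: 2·t ≡ 6 (mod 11).
    The inverse of 2 mod 11 is 6 (since 2·6 = 12 = 1·11 + 1), so t ≡ 6·6 = 36 ≡ 3 (mod 11).
    Then x = 10 + 24·3 = 82, valid modulo lcm(24, 11) = 264: x ≡ 82 (mod 264).
  Combine with x ≡ 12 (mod 19); new modulus lcm = 5016.
    Write x = 82 + 264·t and substitute into x ≡ 12 (mod 19): 264·t ≡ 12 − 82 = -70 (mod 19).
    Reduce coefficients mod 19: 17·t ≡ 6 (mod 19).
    The inverse of 17 mod 19 is 9 (since 17·9 = 153 = 8·19 + 1), so t ≡ 9·6 = 54 ≡ 16 (mod 19).
    Then x = 82 + 264·16 = 4306, valid modulo lcm(264, 19) = 5016: x ≡ 4306 (mod 5016).
Verify against each original: 4306 mod 8 = 2, 4306 mod 3 = 1, 4306 mod 11 = 5, 4306 mod 19 = 12.

x ≡ 4306 (mod 5016).


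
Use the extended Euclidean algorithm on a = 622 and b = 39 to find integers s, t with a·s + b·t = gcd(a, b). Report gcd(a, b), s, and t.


Euclidean algorithm on (622, 39) — divide until remainder is 0:
  622 = 15 · 39 + 37
  39 = 1 · 37 + 2
  37 = 18 · 2 + 1
  2 = 2 · 1 + 0
gcd(622, 39) = 1.
Track Bezout coefficients alongside the remainders: start with r₀ = 622 = a·1 + b·0 (s = 1, t = 0) and r₁ = 39 = a·0 + b·1 (s = 0, t = 1); each new remainder r_{k+1} = r_{k-1} − q_k·r_k inherits s_{k+1} = s_{k-1} − q_k·s_k, t_{k+1} = t_{k-1} − q_k·t_k, so r_k = a·s_k + b·t_k at every step:
  q = 15: r = 37, s = 1 − 15·0 = 1, t = 0 − 15·1 = -15  (check: 622·1 + 39·(-15) = 37)
  q = 1: r = 2, s = 0 − 1·1 = -1, t = 1 − 1·(-15) = 16  (check: 622·(-1) + 39·16 = 2)
  q = 18: r = 1, s = 1 − 18·(-1) = 19, t = -15 − 18·16 = -303  (check: 622·19 + 39·(-303) = 1)
The row with r = 1 (the gcd) gives the Bezout coefficients s = 19, t = -303.
Result: 622 · (19) + 39 · (-303) = 1.

gcd(622, 39) = 1; s = 19, t = -303 (check: 622·19 + 39·(-303) = 1).


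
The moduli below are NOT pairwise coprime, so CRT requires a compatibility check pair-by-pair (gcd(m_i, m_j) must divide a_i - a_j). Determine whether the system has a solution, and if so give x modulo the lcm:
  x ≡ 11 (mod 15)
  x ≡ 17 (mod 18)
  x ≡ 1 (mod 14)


Moduli 15, 18, 14 are not pairwise coprime, so CRT works modulo lcm(m_i) when all pairwise compatibility conditions hold.
Pairwise compatibility: gcd(m_i, m_j) must divide a_i - a_j for every pair.
Merge one congruence at a time:
  Start: x ≡ 11 (mod 15).
  Combine with x ≡ 17 (mod 18): gcd(15, 18) = 3; 17 - 11 = 6, which IS divisible by 3, so compatible.
    Write x = 11 + 15·t and substitute into x ≡ 17 (mod 18): 15·t ≡ 17 − 11 = 6 (mod 18).
    Divide the congruence (and modulus) by g = 3: 5·t ≡ 2 (mod 6).
    The inverse of 5 mod 6 is 5 (since 5·5 = 25 = 4·6 + 1), so t ≡ 5·2 = 10 ≡ 4 (mod 6).
    Then x = 11 + 15·4 = 71, valid modulo lcm(15, 18) = 90: x ≡ 71 (mod 90).
  Combine with x ≡ 1 (mod 14): gcd(90, 14) = 2; 1 - 71 = -70, which IS divisible by 2, so compatible.
    Write x = 71 + 90·t and substitute into x ≡ 1 (mod 14): 90·t ≡ 1 − 71 = -70 (mod 14).
    Divide the congruence (and modulus) by g = 2: 45·t ≡ -35 (mod 7).
    Reduce coefficients mod 7: 3·t ≡ 0 (mod 7).
    The inverse of 3 mod 7 is 5 (since 3·5 = 15 = 2·7 + 1), so t ≡ 5·0 = 0 ≡ 0 (mod 7).
    Then x = 71 + 90·0 = 71, valid modulo lcm(90, 14) = 630: x ≡ 71 (mod 630).
Verify: 71 mod 15 = 11, 71 mod 18 = 17, 71 mod 14 = 1.

x ≡ 71 (mod 630).


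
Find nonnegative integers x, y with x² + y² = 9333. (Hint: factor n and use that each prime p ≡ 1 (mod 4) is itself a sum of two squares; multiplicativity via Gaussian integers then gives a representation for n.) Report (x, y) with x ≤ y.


Step 1: Factor n = 9333 = 3^2 · 17 · 61.
Step 2: Check the mod-4 condition on each prime factor: 3 ≡ 3 (mod 4), exponent 2 (must be even); 17 ≡ 1 (mod 4), exponent 1; 61 ≡ 1 (mod 4), exponent 1.
All primes ≡ 3 (mod 4) appear to even exponent (or don't appear), so by the two-squares theorem n IS expressible as a sum of two squares.
Step 3: Build a representation. Group n = k² · m with k = 3 and m = 17 · 61 = 1037 (a product of primes ≡ 1 (mod 4)); a representation of m scales to one of n via (k·x)² + (k·y)² = k²(x² + y²). Each prime p ≡ 1 (mod 4) is itself a sum of two squares; find a² by testing p − a² for a perfect square:
  17: 17 − 1² = 16 = 4² ⇒ 17 = 1² + 4².
  61: 61 − 1² = 60, 61 − 2² = 57, 61 − 3² = 52, 61 − 4² = 45, 61 − 5² = 36 = 6² ⇒ 61 = 5² + 6².
  Combine using the Brahmagupta–Fibonacci identity (a² + b²)(c² + d²) = (ac − bd)² + (ad + bc)² = (ac + bd)² + (ad − bc)²:
  17 · 61 = 1037: from (1² + 4²)(5² + 6²), take (1·5 − 4·6, 1·6 + 4·5) = (5 − 24, 6 + 20) = (-19, 26); dropping signs (only squares matter) gives (19, 26); check 19² + 26² = 361 + 676 = 1037 ✓.
  Scale by k = 3: (3·19, 3·26) = (57, 78).
Step 4: Order so x ≤ y and verify: 57² + 78² = 3249 + 6084 = 9333 = n. ✓

n = 9333 = 57² + 78² (one valid representation with x ≤ y).


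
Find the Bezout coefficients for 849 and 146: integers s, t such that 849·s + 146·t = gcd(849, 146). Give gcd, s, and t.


Euclidean algorithm on (849, 146) — divide until remainder is 0:
  849 = 5 · 146 + 119
  146 = 1 · 119 + 27
  119 = 4 · 27 + 11
  27 = 2 · 11 + 5
  11 = 2 · 5 + 1
  5 = 5 · 1 + 0
gcd(849, 146) = 1.
Track Bezout coefficients alongside the remainders: start with r₀ = 849 = a·1 + b·0 (s = 1, t = 0) and r₁ = 146 = a·0 + b·1 (s = 0, t = 1); each new remainder r_{k+1} = r_{k-1} − q_k·r_k inherits s_{k+1} = s_{k-1} − q_k·s_k, t_{k+1} = t_{k-1} − q_k·t_k, so r_k = a·s_k + b·t_k at every step:
  q = 5: r = 119, s = 1 − 5·0 = 1, t = 0 − 5·1 = -5  (check: 849·1 + 146·(-5) = 119)
  q = 1: r = 27, s = 0 − 1·1 = -1, t = 1 − 1·(-5) = 6  (check: 849·(-1) + 146·6 = 27)
  q = 4: r = 11, s = 1 − 4·(-1) = 5, t = -5 − 4·6 = -29  (check: 849·5 + 146·(-29) = 11)
  q = 2: r = 5, s = -1 − 2·5 = -11, t = 6 − 2·(-29) = 64  (check: 849·(-11) + 146·64 = 5)
  q = 2: r = 1, s = 5 − 2·(-11) = 27, t = -29 − 2·64 = -157  (check: 849·27 + 146·(-157) = 1)
The row with r = 1 (the gcd) gives the Bezout coefficients s = 27, t = -157.
Result: 849 · (27) + 146 · (-157) = 1.

gcd(849, 146) = 1; s = 27, t = -157 (check: 849·27 + 146·(-157) = 1).


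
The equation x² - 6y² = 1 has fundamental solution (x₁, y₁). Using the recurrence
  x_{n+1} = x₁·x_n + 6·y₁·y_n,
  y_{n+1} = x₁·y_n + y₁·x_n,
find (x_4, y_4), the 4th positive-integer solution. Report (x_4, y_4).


Step 1: Find the fundamental solution (x₁, y₁) of x² - 6y² = 1.
  Expand √6 as a continued fraction. a₀ = ⌊√6⌋ = 2; iterate m_{k+1} = d_k·a_k − m_k, d_{k+1} = (6 − m_{k+1}²)/d_k, a_{k+1} = ⌊(a₀ + m_{k+1})/d_{k+1}⌋ (starting m₀ = 0, d₀ = 1), with convergents p_k = a_k·p_{k-1} + p_{k-2}, q_k = a_k·q_{k-1} + q_{k-2} (p₋₁ = 1, q₋₁ = 0):
  k = 0: a₀ = 2; p₀/q₀ = 2/1; p₀² − 6·q₀² = 4 − 6 = -2.
  k = 1: m = 2, d = 2, a = ⌊(2 + 2)/2⌋ = 2; p/q = (2·2 + 1)/(2·1 + 0) = 5/2; p² − 6·q² = 25 − 24 = 1.
  The first convergent with p² − 6·q² = 1 gives the fundamental solution (x₁, y₁) = (5, 2).
Step 2: Apply the recurrence (x_{n+1}, y_{n+1}) = (x₁x_n + 6y₁y_n, x₁y_n + y₁x_n) repeatedly.
  From (x_1, y_1) = (5, 2): x_2 = 5·5 + 6·2·2 = 49; y_2 = 5·2 + 2·5 = 20.
  From (x_2, y_2) = (49, 20): x_3 = 5·49 + 6·2·20 = 485; y_3 = 5·20 + 2·49 = 198.
  From (x_3, y_3) = (485, 198): x_4 = 5·485 + 6·2·198 = 4801; y_4 = 5·198 + 2·485 = 1960.
Step 3: Verify x_4² - 6·y_4² = 23049601 - 23049600 = 1 (should be 1). ✓

(x_1, y_1) = (5, 2); (x_4, y_4) = (4801, 1960).


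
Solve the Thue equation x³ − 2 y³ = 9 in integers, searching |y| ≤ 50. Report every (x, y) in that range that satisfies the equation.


The equation is x³ - 2y³ = 9. For fixed y, x³ = 2·y³ + 9, so a solution requires the RHS to be a perfect cube.
Strategy: iterate y from -50 to 50, compute RHS = 2·y³ + 9, and check whether it is a (positive or negative) perfect cube.
Check small values of y:
  y = 0: RHS = 9 is not a perfect cube.
  y = 1: RHS = 11 is not a perfect cube.
  y = -1: RHS = 7 is not a perfect cube.
  y = 2: RHS = 25 is not a perfect cube.
  y = -2: RHS = -7 is not a perfect cube.
  y = 3: RHS = 63 is not a perfect cube.
  y = -3: RHS = -45 is not a perfect cube.
Continuing the search up to |y| = 50 finds no solutions either.
No (x, y) in the scanned range satisfies the equation.

No integer solutions with |y| ≤ 50.


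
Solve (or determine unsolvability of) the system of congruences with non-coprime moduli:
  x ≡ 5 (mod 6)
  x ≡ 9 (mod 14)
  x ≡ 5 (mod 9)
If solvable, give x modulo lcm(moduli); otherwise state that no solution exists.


Moduli 6, 14, 9 are not pairwise coprime, so CRT works modulo lcm(m_i) when all pairwise compatibility conditions hold.
Pairwise compatibility: gcd(m_i, m_j) must divide a_i - a_j for every pair.
Merge one congruence at a time:
  Start: x ≡ 5 (mod 6).
  Combine with x ≡ 9 (mod 14): gcd(6, 14) = 2; 9 - 5 = 4, which IS divisible by 2, so compatible.
    Write x = 5 + 6·t and substitute into x ≡ 9 (mod 14): 6·t ≡ 9 − 5 = 4 (mod 14).
    Divide the congruence (and modulus) by g = 2: 3·t ≡ 2 (mod 7).
    The inverse of 3 mod 7 is 5 (since 3·5 = 15 = 2·7 + 1), so t ≡ 5·2 = 10 ≡ 3 (mod 7).
    Then x = 5 + 6·3 = 23, valid modulo lcm(6, 14) = 42: x ≡ 23 (mod 42).
  Combine with x ≡ 5 (mod 9): gcd(42, 9) = 3; 5 - 23 = -18, which IS divisible by 3, so compatible.
    Write x = 23 + 42·t and substitute into x ≡ 5 (mod 9): 42·t ≡ 5 − 23 = -18 (mod 9).
    Divide the congruence (and modulus) by g = 3: 14·t ≡ -6 (mod 3).
    Reduce coefficients mod 3: 2·t ≡ 0 (mod 3).
    The inverse of 2 mod 3 is 2 (since 2·2 = 4 = 1·3 + 1), so t ≡ 2·0 = 0 ≡ 0 (mod 3).
    Then x = 23 + 42·0 = 23, valid modulo lcm(42, 9) = 126: x ≡ 23 (mod 126).
Verify: 23 mod 6 = 5, 23 mod 14 = 9, 23 mod 9 = 5.

x ≡ 23 (mod 126).


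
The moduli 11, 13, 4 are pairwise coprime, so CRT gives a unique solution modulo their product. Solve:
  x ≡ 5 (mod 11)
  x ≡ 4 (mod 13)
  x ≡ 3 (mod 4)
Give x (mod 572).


Moduli 11, 13, 4 are pairwise coprime; by CRT there is a unique solution modulo M = 11 · 13 · 4 = 572.
Solve pairwise, accumulating the modulus:
  Start with x ≡ 5 (mod 11).
  Combine with x ≡ 4 (mod 13): since gcd(11, 13) = 1, we get a unique residue mod 143.
    Write x = 5 + 11·t and substitute into x ≡ 4 (mod 13): 11·t ≡ 4 − 5 = -1 (mod 13).
    Reduce coefficients mod 13: 11·t ≡ 12 (mod 13).
    The inverse of 11 mod 13 is 6 (since 11·6 = 66 = 5·13 + 1), so t ≡ 6·12 = 72 ≡ 7 (mod 13).
    Then x = 5 + 11·7 = 82, valid modulo lcm(11, 13) = 143: x ≡ 82 (mod 143).
  Combine with x ≡ 3 (mod 4): since gcd(143, 4) = 1, we get a unique residue mod 572.
    Write x = 82 + 143·t and substitute into x ≡ 3 (mod 4): 143·t ≡ 3 − 82 = -79 (mod 4).
    Reduce coefficients mod 4: 3·t ≡ 1 (mod 4).
    The inverse of 3 mod 4 is 3 (since 3·3 = 9 = 2·4 + 1), so t ≡ 3·1 = 3 ≡ 3 (mod 4).
    Then x = 82 + 143·3 = 511, valid modulo lcm(143, 4) = 572: x ≡ 511 (mod 572).
Verify: 511 mod 11 = 5 ✓, 511 mod 13 = 4 ✓, 511 mod 4 = 3 ✓.

x ≡ 511 (mod 572).


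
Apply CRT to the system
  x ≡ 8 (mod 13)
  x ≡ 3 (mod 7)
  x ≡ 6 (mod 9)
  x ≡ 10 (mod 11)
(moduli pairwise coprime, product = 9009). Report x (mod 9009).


Product of moduli M = 13 · 7 · 9 · 11 = 9009.
Merge one congruence at a time:
  Start: x ≡ 8 (mod 13).
  Combine with x ≡ 3 (mod 7); new modulus lcm = 91.
    Write x = 8 + 13·t and substitute into x ≡ 3 (mod 7): 13·t ≡ 3 − 8 = -5 (mod 7).
    Reduce coefficients mod 7: 6·t ≡ 2 (mod 7).
    The inverse of 6 mod 7 is 6 (since 6·6 = 36 = 5·7 + 1), so t ≡ 6·2 = 12 ≡ 5 (mod 7).
    Then x = 8 + 13·5 = 73, valid modulo lcm(13, 7) = 91: x ≡ 73 (mod 91).
  Combine with x ≡ 6 (mod 9); new modulus lcm = 819.
    Write x = 73 + 91·t and substitute into x ≡ 6 (mod 9): 91·t ≡ 6 − 73 = -67 (mod 9).
    Reduce coefficients mod 9: 1·t ≡ 5 (mod 9).
    So t ≡ 5 (mod 9).
    Then x = 73 + 91·5 = 528, valid modulo lcm(91, 9) = 819: x ≡ 528 (mod 819).
  Combine with x ≡ 10 (mod 11); new modulus lcm = 9009.
    Write x = 528 + 819·t and substitute into x ≡ 10 (mod 11): 819·t ≡ 10 − 528 = -518 (mod 11).
    Reduce coefficients mod 11: 5·t ≡ 10 (mod 11).
    The inverse of 5 mod 11 is 9 (since 5·9 = 45 = 4·11 + 1), so t ≡ 9·10 = 90 ≡ 2 (mod 11).
    Then x = 528 + 819·2 = 2166, valid modulo lcm(819, 11) = 9009: x ≡ 2166 (mod 9009).
Verify against each original: 2166 mod 13 = 8, 2166 mod 7 = 3, 2166 mod 9 = 6, 2166 mod 11 = 10.

x ≡ 2166 (mod 9009).


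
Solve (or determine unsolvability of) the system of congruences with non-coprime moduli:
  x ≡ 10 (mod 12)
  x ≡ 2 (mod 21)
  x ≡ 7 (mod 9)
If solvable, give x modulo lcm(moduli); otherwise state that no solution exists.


Moduli 12, 21, 9 are not pairwise coprime, so CRT works modulo lcm(m_i) when all pairwise compatibility conditions hold.
Pairwise compatibility: gcd(m_i, m_j) must divide a_i - a_j for every pair.
Merge one congruence at a time:
  Start: x ≡ 10 (mod 12).
  Combine with x ≡ 2 (mod 21): gcd(12, 21) = 3, and 2 - 10 = -8 is NOT divisible by 3.
    ⇒ system is inconsistent (no integer solution).

No solution (the system is inconsistent).


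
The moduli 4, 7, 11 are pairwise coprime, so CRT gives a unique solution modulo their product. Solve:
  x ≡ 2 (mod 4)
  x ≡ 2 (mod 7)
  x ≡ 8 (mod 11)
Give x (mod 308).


Moduli 4, 7, 11 are pairwise coprime; by CRT there is a unique solution modulo M = 4 · 7 · 11 = 308.
Solve pairwise, accumulating the modulus:
  Start with x ≡ 2 (mod 4).
  Combine with x ≡ 2 (mod 7): since gcd(4, 7) = 1, we get a unique residue mod 28.
    Write x = 2 + 4·t and substitute into x ≡ 2 (mod 7): 4·t ≡ 2 − 2 = 0 (mod 7).
    The inverse of 4 mod 7 is 2 (since 4·2 = 8 = 1·7 + 1), so t ≡ 2·0 = 0 ≡ 0 (mod 7).
    Then x = 2 + 4·0 = 2, valid modulo lcm(4, 7) = 28: x ≡ 2 (mod 28).
  Combine with x ≡ 8 (mod 11): since gcd(28, 11) = 1, we get a unique residue mod 308.
    Write x = 2 + 28·t and substitute into x ≡ 8 (mod 11): 28·t ≡ 8 − 2 = 6 (mod 11).
    Reduce coefficients mod 11: 6·t ≡ 6 (mod 11).
    The inverse of 6 mod 11 is 2 (since 6·2 = 12 = 1·11 + 1), so t ≡ 2·6 = 12 ≡ 1 (mod 11).
    Then x = 2 + 28·1 = 30, valid modulo lcm(28, 11) = 308: x ≡ 30 (mod 308).
Verify: 30 mod 4 = 2 ✓, 30 mod 7 = 2 ✓, 30 mod 11 = 8 ✓.

x ≡ 30 (mod 308).


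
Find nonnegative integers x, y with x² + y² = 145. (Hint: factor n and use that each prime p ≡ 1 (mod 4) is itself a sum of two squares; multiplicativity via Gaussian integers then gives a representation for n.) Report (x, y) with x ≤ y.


Step 1: Factor n = 145 = 5 · 29.
Step 2: Check the mod-4 condition on each prime factor: 5 ≡ 1 (mod 4), exponent 1; 29 ≡ 1 (mod 4), exponent 1.
All primes ≡ 3 (mod 4) appear to even exponent (or don't appear), so by the two-squares theorem n IS expressible as a sum of two squares.
Step 3: Build a representation. Here n = 5 · 29 is a product of primes ≡ 1 (mod 4). Each prime p ≡ 1 (mod 4) is itself a sum of two squares; find a² by testing p − a² for a perfect square:
  5: 5 − 1² = 4 = 2² ⇒ 5 = 1² + 2².
  29: 29 − 1² = 28, 29 − 2² = 25 = 5² ⇒ 29 = 2² + 5².
  Combine using the Brahmagupta–Fibonacci identity (a² + b²)(c² + d²) = (ac − bd)² + (ad + bc)² = (ac + bd)² + (ad − bc)²:
  5 · 29 = 145: from (1² + 2²)(2² + 5²), take (1·2 − 2·5, 1·5 + 2·2) = (2 − 10, 5 + 4) = (-8, 9); dropping signs (only squares matter) gives (8, 9); check 8² + 9² = 64 + 81 = 145 ✓.
Step 4: Order so x ≤ y and verify: 8² + 9² = 64 + 81 = 145 = n. ✓

n = 145 = 8² + 9² (one valid representation with x ≤ y).


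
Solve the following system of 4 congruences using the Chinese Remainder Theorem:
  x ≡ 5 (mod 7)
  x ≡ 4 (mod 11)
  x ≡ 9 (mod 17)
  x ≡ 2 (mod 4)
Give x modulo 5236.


Product of moduli M = 7 · 11 · 17 · 4 = 5236.
Merge one congruence at a time:
  Start: x ≡ 5 (mod 7).
  Combine with x ≡ 4 (mod 11); new modulus lcm = 77.
    Write x = 5 + 7·t and substitute into x ≡ 4 (mod 11): 7·t ≡ 4 − 5 = -1 (mod 11).
    Reduce coefficients mod 11: 7·t ≡ 10 (mod 11).
    The inverse of 7 mod 11 is 8 (since 7·8 = 56 = 5·11 + 1), so t ≡ 8·10 = 80 ≡ 3 (mod 11).
    Then x = 5 + 7·3 = 26, valid modulo lcm(7, 11) = 77: x ≡ 26 (mod 77).
  Combine with x ≡ 9 (mod 17); new modulus lcm = 1309.
    Write x = 26 + 77·t and substitute into x ≡ 9 (mod 17): 77·t ≡ 9 − 26 = -17 (mod 17).
    Reduce coefficients mod 17: 9·t ≡ 0 (mod 17).
    The inverse of 9 mod 17 is 2 (since 9·2 = 18 = 1·17 + 1), so t ≡ 2·0 = 0 ≡ 0 (mod 17).
    Then x = 26 + 77·0 = 26, valid modulo lcm(77, 17) = 1309: x ≡ 26 (mod 1309).
  Combine with x ≡ 2 (mod 4); new modulus lcm = 5236.
    Write x = 26 + 1309·t and substitute into x ≡ 2 (mod 4): 1309·t ≡ 2 − 26 = -24 (mod 4).
    Reduce coefficients mod 4: 1·t ≡ 0 (mod 4).
    So t ≡ 0 (mod 4).
    Then x = 26 + 1309·0 = 26, valid modulo lcm(1309, 4) = 5236: x ≡ 26 (mod 5236).
Verify against each original: 26 mod 7 = 5, 26 mod 11 = 4, 26 mod 17 = 9, 26 mod 4 = 2.

x ≡ 26 (mod 5236).


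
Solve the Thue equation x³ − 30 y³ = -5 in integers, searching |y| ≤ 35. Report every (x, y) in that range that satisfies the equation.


The equation is x³ - 30y³ = -5. For fixed y, x³ = 30·y³ − 5, so a solution requires the RHS to be a perfect cube.
Strategy: iterate y from -35 to 35, compute RHS = 30·y³ − 5, and check whether it is a (positive or negative) perfect cube.
Check small values of y:
  y = 0: RHS = -5 is not a perfect cube.
  y = 1: RHS = 25 is not a perfect cube.
  y = -1: RHS = -35 is not a perfect cube.
  y = 2: RHS = 235 is not a perfect cube.
  y = -2: RHS = -245 is not a perfect cube.
  y = 3: RHS = 805 is not a perfect cube.
  y = -3: RHS = -815 is not a perfect cube.
Continuing the search up to |y| = 35 finds no solutions either.
No (x, y) in the scanned range satisfies the equation.

No integer solutions with |y| ≤ 35.


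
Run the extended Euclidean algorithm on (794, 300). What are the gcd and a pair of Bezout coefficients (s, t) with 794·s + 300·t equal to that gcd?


Euclidean algorithm on (794, 300) — divide until remainder is 0:
  794 = 2 · 300 + 194
  300 = 1 · 194 + 106
  194 = 1 · 106 + 88
  106 = 1 · 88 + 18
  88 = 4 · 18 + 16
  18 = 1 · 16 + 2
  16 = 8 · 2 + 0
gcd(794, 300) = 2.
Track Bezout coefficients alongside the remainders: start with r₀ = 794 = a·1 + b·0 (s = 1, t = 0) and r₁ = 300 = a·0 + b·1 (s = 0, t = 1); each new remainder r_{k+1} = r_{k-1} − q_k·r_k inherits s_{k+1} = s_{k-1} − q_k·s_k, t_{k+1} = t_{k-1} − q_k·t_k, so r_k = a·s_k + b·t_k at every step:
  q = 2: r = 194, s = 1 − 2·0 = 1, t = 0 − 2·1 = -2  (check: 794·1 + 300·(-2) = 194)
  q = 1: r = 106, s = 0 − 1·1 = -1, t = 1 − 1·(-2) = 3  (check: 794·(-1) + 300·3 = 106)
  q = 1: r = 88, s = 1 − 1·(-1) = 2, t = -2 − 1·3 = -5  (check: 794·2 + 300·(-5) = 88)
  q = 1: r = 18, s = -1 − 1·2 = -3, t = 3 − 1·(-5) = 8  (check: 794·(-3) + 300·8 = 18)
  q = 4: r = 16, s = 2 − 4·(-3) = 14, t = -5 − 4·8 = -37  (check: 794·14 + 300·(-37) = 16)
  q = 1: r = 2, s = -3 − 1·14 = -17, t = 8 − 1·(-37) = 45  (check: 794·(-17) + 300·45 = 2)
The row with r = 2 (the gcd) gives the Bezout coefficients s = -17, t = 45.
Result: 794 · (-17) + 300 · (45) = 2.

gcd(794, 300) = 2; s = -17, t = 45 (check: 794·(-17) + 300·45 = 2).


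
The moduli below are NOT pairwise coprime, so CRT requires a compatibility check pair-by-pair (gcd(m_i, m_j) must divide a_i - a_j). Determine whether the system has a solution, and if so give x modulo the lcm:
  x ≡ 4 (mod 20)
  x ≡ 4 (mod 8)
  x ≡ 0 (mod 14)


Moduli 20, 8, 14 are not pairwise coprime, so CRT works modulo lcm(m_i) when all pairwise compatibility conditions hold.
Pairwise compatibility: gcd(m_i, m_j) must divide a_i - a_j for every pair.
Merge one congruence at a time:
  Start: x ≡ 4 (mod 20).
  Combine with x ≡ 4 (mod 8): gcd(20, 8) = 4; 4 - 4 = 0, which IS divisible by 4, so compatible.
    Write x = 4 + 20·t and substitute into x ≡ 4 (mod 8): 20·t ≡ 4 − 4 = 0 (mod 8).
    Divide the congruence (and modulus) by g = 4: 5·t ≡ 0 (mod 2).
    Reduce coefficients mod 2: 1·t ≡ 0 (mod 2).
    So t ≡ 0 (mod 2).
    Then x = 4 + 20·0 = 4, valid modulo lcm(20, 8) = 40: x ≡ 4 (mod 40).
  Combine with x ≡ 0 (mod 14): gcd(40, 14) = 2; 0 - 4 = -4, which IS divisible by 2, so compatible.
    Write x = 4 + 40·t and substitute into x ≡ 0 (mod 14): 40·t ≡ 0 − 4 = -4 (mod 14).
    Divide the congruence (and modulus) by g = 2: 20·t ≡ -2 (mod 7).
    Reduce coefficients mod 7: 6·t ≡ 5 (mod 7).
    The inverse of 6 mod 7 is 6 (since 6·6 = 36 = 5·7 + 1), so t ≡ 6·5 = 30 ≡ 2 (mod 7).
    Then x = 4 + 40·2 = 84, valid modulo lcm(40, 14) = 280: x ≡ 84 (mod 280).
Verify: 84 mod 20 = 4, 84 mod 8 = 4, 84 mod 14 = 0.

x ≡ 84 (mod 280).


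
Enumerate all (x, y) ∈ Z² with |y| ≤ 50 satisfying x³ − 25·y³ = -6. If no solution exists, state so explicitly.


The equation is x³ - 25y³ = -6. For fixed y, x³ = 25·y³ − 6, so a solution requires the RHS to be a perfect cube.
Strategy: iterate y from -50 to 50, compute RHS = 25·y³ − 6, and check whether it is a (positive or negative) perfect cube.
Check small values of y:
  y = 0: RHS = -6 is not a perfect cube.
  y = 1: RHS = 19 is not a perfect cube.
  y = -1: RHS = -31 is not a perfect cube.
  y = 2: RHS = 194 is not a perfect cube.
  y = -2: RHS = -206 is not a perfect cube.
  y = 3: RHS = 669 is not a perfect cube.
  y = -3: RHS = -681 is not a perfect cube.
Continuing the search up to |y| = 50 finds no solutions either.
No (x, y) in the scanned range satisfies the equation.

No integer solutions with |y| ≤ 50.


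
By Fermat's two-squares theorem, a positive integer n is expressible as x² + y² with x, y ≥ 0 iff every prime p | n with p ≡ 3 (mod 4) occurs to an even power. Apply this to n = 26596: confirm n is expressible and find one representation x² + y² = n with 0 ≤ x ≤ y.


Step 1: Factor n = 26596 = 2^2 · 61 · 109.
Step 2: Check the mod-4 condition on each prime factor: 2 = 2 (special); 61 ≡ 1 (mod 4), exponent 1; 109 ≡ 1 (mod 4), exponent 1.
All primes ≡ 3 (mod 4) appear to even exponent (or don't appear), so by the two-squares theorem n IS expressible as a sum of two squares.
Step 3: Build a representation. Group n = k² · m with k = 2 and m = 61 · 109 = 6649 (a product of primes ≡ 1 (mod 4)); a representation of m scales to one of n via (k·x)² + (k·y)² = k²(x² + y²). Each prime p ≡ 1 (mod 4) is itself a sum of two squares; find a² by testing p − a² for a perfect square:
  61: 61 − 1² = 60, 61 − 2² = 57, 61 − 3² = 52, 61 − 4² = 45, 61 − 5² = 36 = 6² ⇒ 61 = 5² + 6².
  109: 109 − 1² = 108, 109 − 2² = 105, 109 − 3² = 100 = 10² ⇒ 109 = 3² + 10².
  Combine using the Brahmagupta–Fibonacci identity (a² + b²)(c² + d²) = (ac − bd)² + (ad + bc)² = (ac + bd)² + (ad − bc)²:
  61 · 109 = 6649: from (5² + 6²)(3² + 10²), take (5·3 − 6·10, 5·10 + 6·3) = (15 − 60, 50 + 18) = (-45, 68); dropping signs (only squares matter) gives (45, 68); check 45² + 68² = 2025 + 4624 = 6649 ✓.
  Scale by k = 2: (2·45, 2·68) = (90, 136).
Step 4: Order so x ≤ y and verify: 90² + 136² = 8100 + 18496 = 26596 = n. ✓

n = 26596 = 90² + 136² (one valid representation with x ≤ y).


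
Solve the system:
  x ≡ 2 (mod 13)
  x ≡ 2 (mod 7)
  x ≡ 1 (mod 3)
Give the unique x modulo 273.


Moduli 13, 7, 3 are pairwise coprime; by CRT there is a unique solution modulo M = 13 · 7 · 3 = 273.
Solve pairwise, accumulating the modulus:
  Start with x ≡ 2 (mod 13).
  Combine with x ≡ 2 (mod 7): since gcd(13, 7) = 1, we get a unique residue mod 91.
    Write x = 2 + 13·t and substitute into x ≡ 2 (mod 7): 13·t ≡ 2 − 2 = 0 (mod 7).
    Reduce coefficients mod 7: 6·t ≡ 0 (mod 7).
    The inverse of 6 mod 7 is 6 (since 6·6 = 36 = 5·7 + 1), so t ≡ 6·0 = 0 ≡ 0 (mod 7).
    Then x = 2 + 13·0 = 2, valid modulo lcm(13, 7) = 91: x ≡ 2 (mod 91).
  Combine with x ≡ 1 (mod 3): since gcd(91, 3) = 1, we get a unique residue mod 273.
    Write x = 2 + 91·t and substitute into x ≡ 1 (mod 3): 91·t ≡ 1 − 2 = -1 (mod 3).
    Reduce coefficients mod 3: 1·t ≡ 2 (mod 3).
    So t ≡ 2 (mod 3).
    Then x = 2 + 91·2 = 184, valid modulo lcm(91, 3) = 273: x ≡ 184 (mod 273).
Verify: 184 mod 13 = 2 ✓, 184 mod 7 = 2 ✓, 184 mod 3 = 1 ✓.

x ≡ 184 (mod 273).
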